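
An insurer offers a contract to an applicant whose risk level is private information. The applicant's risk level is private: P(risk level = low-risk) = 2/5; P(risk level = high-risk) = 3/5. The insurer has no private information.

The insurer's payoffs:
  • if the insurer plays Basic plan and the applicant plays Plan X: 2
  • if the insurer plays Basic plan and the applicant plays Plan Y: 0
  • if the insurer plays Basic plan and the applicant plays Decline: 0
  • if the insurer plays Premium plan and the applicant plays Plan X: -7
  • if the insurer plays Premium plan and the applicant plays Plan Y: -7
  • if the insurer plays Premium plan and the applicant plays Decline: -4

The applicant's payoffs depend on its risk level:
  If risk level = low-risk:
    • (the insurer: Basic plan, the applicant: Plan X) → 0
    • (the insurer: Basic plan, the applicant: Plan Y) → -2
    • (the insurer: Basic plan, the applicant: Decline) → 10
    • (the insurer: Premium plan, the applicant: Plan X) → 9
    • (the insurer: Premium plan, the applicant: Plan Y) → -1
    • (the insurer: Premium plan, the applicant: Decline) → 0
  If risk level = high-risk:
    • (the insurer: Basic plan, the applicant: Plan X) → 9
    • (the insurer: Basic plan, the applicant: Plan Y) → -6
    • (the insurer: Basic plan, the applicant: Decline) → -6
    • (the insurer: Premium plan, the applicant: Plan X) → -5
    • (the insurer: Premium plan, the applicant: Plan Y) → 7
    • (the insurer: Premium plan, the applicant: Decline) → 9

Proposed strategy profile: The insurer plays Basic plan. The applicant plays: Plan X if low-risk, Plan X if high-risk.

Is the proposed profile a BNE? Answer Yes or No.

No

A profile is a BNE iff every type of every player is best-responding given beliefs about the other side.
The insurer plays Basic plan: E[Basic plan] = 2/5·(2) + 3/5·(2) = 2; E[Premium plan] = -7. Best-responding. ✓
The applicant (risk level low-risk), facing Basic plan: Plan X gives 0, Plan Y gives -2, Decline gives 10. Proposed Plan X is not best — profitable deviation exists. ✗
The applicant (risk level high-risk), facing Basic plan: Plan X gives 9, Plan Y gives -6, Decline gives -6. Proposed Plan X is best. ✓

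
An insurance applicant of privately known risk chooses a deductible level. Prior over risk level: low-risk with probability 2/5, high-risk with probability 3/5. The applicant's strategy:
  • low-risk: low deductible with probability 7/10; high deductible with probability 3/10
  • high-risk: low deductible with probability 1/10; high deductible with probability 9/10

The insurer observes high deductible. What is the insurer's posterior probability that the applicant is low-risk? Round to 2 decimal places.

0.18

P(high deductible) = (2/5)·(3/10) + (3/5)·(9/10) = 33/50
P(low-risk | high deductible) = ((2/5)·(3/10)) / (33/50) = (3/25) / (33/50) = 2/11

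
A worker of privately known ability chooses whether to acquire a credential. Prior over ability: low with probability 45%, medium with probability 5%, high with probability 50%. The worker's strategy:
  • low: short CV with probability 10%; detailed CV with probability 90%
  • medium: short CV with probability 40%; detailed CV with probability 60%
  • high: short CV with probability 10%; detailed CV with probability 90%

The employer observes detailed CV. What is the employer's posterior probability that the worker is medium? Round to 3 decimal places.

Apply Bayes' rule using the sender's strategy as the likelihood.
P(detailed CV) = 0.45·0.9 + 0.05·0.6 + 0.5·0.9 = 0.885
P(medium | detailed CV) = (0.05·0.6) / 0.885 = 0.03 / 0.885 = 0.0338983

0.034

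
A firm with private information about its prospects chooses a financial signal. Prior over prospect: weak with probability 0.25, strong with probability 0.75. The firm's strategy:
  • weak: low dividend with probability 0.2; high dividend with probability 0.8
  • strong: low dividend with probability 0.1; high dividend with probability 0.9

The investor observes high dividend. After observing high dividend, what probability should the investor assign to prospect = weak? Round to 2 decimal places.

P(high dividend) = 0.25·0.8 + 0.75·0.9 = 0.875
P(weak | high dividend) = (0.25·0.8) / 0.875 = 0.2 / 0.875 = 0.228571

0.23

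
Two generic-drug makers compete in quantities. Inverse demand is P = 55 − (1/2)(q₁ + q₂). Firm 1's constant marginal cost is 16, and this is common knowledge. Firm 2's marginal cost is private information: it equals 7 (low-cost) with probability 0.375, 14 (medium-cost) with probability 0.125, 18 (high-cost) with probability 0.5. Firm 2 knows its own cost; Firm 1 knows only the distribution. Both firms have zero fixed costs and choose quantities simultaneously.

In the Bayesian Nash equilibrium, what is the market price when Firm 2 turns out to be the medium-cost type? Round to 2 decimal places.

28.44

Type-c best response for Firm 2: q₂(c) = (55 − c) − q₁/2.
Firm 1 maximizes expected profit; its first-order condition is 55 − q₁ − (1/2)E[q₂] − 16 = 0.
Substituting E[q₂] and solving: E[c₂] = 13.375, so q₁ = (55 − 2·16 + 13.375)/(3/2) = 24.25.
q₂(medium-cost) = 28.875, so P = 55 − (1/2)·(24.25 + 28.875) = 28.4375.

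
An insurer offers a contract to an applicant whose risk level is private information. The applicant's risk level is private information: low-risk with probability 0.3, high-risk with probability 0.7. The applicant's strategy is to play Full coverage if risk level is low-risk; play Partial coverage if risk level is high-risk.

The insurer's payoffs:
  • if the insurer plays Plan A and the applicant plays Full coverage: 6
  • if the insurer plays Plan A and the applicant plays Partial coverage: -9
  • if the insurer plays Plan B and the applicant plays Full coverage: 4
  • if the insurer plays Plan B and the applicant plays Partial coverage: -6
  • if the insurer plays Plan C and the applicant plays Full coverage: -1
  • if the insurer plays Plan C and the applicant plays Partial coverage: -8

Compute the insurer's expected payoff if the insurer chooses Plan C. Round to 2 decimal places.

E[Plan C] = 0.3·(-1) + 0.7·(-8) = (-0.3) + (-5.6) = -5.9

-5.90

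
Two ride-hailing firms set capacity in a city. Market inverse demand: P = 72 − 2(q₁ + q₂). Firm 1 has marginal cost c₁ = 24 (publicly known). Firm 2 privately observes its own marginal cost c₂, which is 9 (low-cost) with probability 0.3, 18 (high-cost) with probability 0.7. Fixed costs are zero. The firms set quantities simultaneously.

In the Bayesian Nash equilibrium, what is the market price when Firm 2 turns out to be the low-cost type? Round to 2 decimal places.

Firm 2 with cost c maximizes (72 − 2(q₁+q₂) − c)·q₂, giving q₂(c) = (72 − c − 2q₁)/4.
E[c₂] = 0.3·9 + 0.7·18 = 15.3
Firm 1's FOC against E[q₂] yields q₁ = (72 − 2·24 + E[c₂])/6 = (72 − 48 + 15.3)/6 = 6.55.
q₂(low-cost) = 12.475, so P = 72 − 2·(6.55 + 12.475) = 33.95.

33.95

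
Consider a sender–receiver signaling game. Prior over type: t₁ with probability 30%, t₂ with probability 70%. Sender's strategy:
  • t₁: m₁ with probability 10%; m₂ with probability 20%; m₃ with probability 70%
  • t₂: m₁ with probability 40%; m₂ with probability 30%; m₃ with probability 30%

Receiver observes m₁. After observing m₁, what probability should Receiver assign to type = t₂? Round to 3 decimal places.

P(m₁) = 0.3·0.1 + 0.7·0.4 = 0.31
P(t₂ | m₁) = (0.7·0.4) / 0.31 = 0.28 / 0.31 = 0.903226

0.903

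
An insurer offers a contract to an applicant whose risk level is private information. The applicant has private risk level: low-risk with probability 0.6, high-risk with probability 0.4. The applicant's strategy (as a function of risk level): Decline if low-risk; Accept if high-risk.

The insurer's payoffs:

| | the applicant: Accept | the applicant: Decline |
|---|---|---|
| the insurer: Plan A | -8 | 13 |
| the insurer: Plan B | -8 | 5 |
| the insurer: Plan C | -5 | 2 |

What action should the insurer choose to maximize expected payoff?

Plan A

Compute the insurer's expected payoff for each action, taking the expectation over the applicant's type.
E[Plan A] = 0.6·(13) + 0.4·(-8) = 4.6
E[Plan B] = 0.6·(5) + 0.4·(-8) = -0.2
E[Plan C] = 0.6·(2) + 0.4·(-5) = -0.8
Best response: Plan A (4.6 is the largest).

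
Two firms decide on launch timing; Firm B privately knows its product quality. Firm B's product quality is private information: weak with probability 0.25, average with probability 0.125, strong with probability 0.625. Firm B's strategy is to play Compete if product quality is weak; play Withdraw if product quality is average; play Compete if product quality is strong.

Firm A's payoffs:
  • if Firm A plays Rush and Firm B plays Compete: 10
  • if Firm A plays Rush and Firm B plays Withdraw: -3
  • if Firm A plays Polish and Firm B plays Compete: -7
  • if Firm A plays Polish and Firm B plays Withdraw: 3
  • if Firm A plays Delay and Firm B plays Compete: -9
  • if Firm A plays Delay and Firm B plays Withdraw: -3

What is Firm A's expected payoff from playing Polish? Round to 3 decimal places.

E[Polish] = 0.25·(-7) + 0.125·3 + 0.625·(-7) = (-1.75) + 0.375 + (-4.375) = -5.75

-5.750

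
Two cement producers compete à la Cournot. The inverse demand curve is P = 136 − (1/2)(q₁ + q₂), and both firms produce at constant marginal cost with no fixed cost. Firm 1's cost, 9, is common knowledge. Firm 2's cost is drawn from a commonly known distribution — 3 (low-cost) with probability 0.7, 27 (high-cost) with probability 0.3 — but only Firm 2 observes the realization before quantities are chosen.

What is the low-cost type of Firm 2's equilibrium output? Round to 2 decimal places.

90.27

Type-c best response for Firm 2: q₂(c) = (136 − c) − q₁/2.
Firm 1 maximizes expected profit; its first-order condition is 136 − q₁ − (1/2)E[q₂] − 9 = 0.
Substituting E[q₂] and solving: E[c₂] = 10.2, so q₁ = (136 − 2·9 + 10.2)/(3/2) = 85.4667.
q₂(low-cost) = (136 − 3 − (1/2)·85.4667) = 90.2667.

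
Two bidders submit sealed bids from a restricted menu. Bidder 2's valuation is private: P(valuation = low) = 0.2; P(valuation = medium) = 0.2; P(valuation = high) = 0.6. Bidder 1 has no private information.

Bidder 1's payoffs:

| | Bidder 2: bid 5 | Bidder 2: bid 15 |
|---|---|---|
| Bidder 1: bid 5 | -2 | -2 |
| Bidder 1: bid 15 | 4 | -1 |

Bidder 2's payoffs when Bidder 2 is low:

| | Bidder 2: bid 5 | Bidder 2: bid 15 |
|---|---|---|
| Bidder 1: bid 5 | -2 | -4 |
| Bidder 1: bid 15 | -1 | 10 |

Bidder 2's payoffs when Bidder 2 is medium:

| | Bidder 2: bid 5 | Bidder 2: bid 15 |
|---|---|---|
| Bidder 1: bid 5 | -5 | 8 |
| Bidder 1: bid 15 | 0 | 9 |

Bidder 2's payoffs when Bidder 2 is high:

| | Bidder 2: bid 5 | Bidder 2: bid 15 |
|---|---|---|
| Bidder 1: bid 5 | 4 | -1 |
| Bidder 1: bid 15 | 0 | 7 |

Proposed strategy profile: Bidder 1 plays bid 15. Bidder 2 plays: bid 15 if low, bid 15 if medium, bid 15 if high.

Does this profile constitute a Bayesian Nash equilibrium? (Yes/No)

Yes

Bidder 1 plays bid 15: E[bid 15] = 0.2·(-1) + 0.2·(-1) + 0.6·(-1) = -1; E[bid 5] = -2. Best-responding. ✓
Bidder 2 (valuation low), facing bid 15: bid 5 gives -1, bid 15 gives 10. Proposed bid 15 is best. ✓
Bidder 2 (valuation medium), facing bid 15: bid 5 gives 0, bid 15 gives 9. Proposed bid 15 is best. ✓
Bidder 2 (valuation high), facing bid 15: bid 5 gives 0, bid 15 gives 7. Proposed bid 15 is best. ✓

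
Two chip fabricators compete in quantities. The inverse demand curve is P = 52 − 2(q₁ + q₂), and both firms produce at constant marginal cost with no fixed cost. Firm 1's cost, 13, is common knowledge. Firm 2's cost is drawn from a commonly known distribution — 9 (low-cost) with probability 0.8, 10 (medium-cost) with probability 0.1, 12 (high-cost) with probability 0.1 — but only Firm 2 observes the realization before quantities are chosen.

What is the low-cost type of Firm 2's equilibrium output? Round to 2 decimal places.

7.80

Type-c best response for Firm 2: q₂(c) = (52 − c)/4 − q₁/2.
Firm 1 maximizes expected profit; its first-order condition is 52 − 4q₁ − 2E[q₂] − 13 = 0.
Substituting E[q₂] and solving: E[c₂] = 9.4, so q₁ = (52 − 2·13 + 9.4)/6 = 5.9.
q₂(low-cost) = (52 − 9 − 2·5.9)/4 = 7.8.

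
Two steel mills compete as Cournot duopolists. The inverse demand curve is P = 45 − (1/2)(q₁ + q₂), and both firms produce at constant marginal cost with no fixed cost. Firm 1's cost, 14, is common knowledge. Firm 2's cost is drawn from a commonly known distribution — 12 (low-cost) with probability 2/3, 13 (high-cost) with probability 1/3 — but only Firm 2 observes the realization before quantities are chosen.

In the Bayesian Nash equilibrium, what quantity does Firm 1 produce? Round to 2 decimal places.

19.56

Type-c best response for Firm 2: q₂(c) = (45 − c) − q₁/2.
Firm 1 maximizes expected profit; its first-order condition is 45 − q₁ − (1/2)E[q₂] − 14 = 0.
Substituting E[q₂] and solving: E[c₂] = 12.3333, so q₁ = (45 − 2·14 + 12.3333)/(3/2) = 19.5556.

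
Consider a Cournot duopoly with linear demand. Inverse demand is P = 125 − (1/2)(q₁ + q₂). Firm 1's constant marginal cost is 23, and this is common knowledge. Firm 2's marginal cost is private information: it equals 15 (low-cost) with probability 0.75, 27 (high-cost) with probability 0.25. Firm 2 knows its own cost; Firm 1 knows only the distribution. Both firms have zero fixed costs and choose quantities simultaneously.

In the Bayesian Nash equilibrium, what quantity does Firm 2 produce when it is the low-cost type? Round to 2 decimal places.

77.67

Type-c best response for Firm 2: q₂(c) = (125 − c) − q₁/2.
Firm 1 maximizes expected profit; its first-order condition is 125 − q₁ − (1/2)E[q₂] − 23 = 0.
Substituting E[q₂] and solving: E[c₂] = 18, so q₁ = (125 − 2·23 + 18)/(3/2) = 64.6667.
q₂(low-cost) = (125 − 15 − (1/2)·64.6667) = 77.6667.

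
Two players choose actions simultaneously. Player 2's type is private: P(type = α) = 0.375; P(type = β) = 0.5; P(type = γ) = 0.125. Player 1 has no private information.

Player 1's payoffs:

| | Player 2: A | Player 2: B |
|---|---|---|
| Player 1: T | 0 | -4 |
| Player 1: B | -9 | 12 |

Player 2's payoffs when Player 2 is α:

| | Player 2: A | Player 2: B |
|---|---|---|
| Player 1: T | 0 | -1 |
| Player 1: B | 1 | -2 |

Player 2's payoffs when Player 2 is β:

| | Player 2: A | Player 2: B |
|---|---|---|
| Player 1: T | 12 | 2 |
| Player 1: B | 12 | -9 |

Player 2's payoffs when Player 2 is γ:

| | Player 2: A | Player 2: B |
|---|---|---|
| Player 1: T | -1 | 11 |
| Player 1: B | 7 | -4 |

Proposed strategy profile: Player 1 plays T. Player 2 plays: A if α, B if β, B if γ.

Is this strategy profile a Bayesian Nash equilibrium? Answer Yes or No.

No

Player 1 plays T: E[T] = 0.375·(0) + 0.5·(-4) + 0.125·(-4) = -2.5; E[B] = 4.125. Not best-responding. ✗
Player 2 (type α), facing T: A gives 0, B gives -1. Proposed A is best. ✓
Player 2 (type β), facing T: A gives 12, B gives 2. Proposed B is not best — profitable deviation exists. ✗
Player 2 (type γ), facing T: A gives -1, B gives 11. Proposed B is best. ✓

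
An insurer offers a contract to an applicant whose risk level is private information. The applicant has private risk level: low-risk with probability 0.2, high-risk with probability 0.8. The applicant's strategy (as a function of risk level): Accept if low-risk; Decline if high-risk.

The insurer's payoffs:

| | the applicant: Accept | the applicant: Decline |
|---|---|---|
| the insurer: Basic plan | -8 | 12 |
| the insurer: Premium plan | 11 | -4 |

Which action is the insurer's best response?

Compute the insurer's expected payoff for each action, taking the expectation over the applicant's type.
E[Basic plan] = 0.2·(-8) + 0.8·(12) = 8
E[Premium plan] = 0.2·(11) + 0.8·(-4) = -1
Best response: Basic plan (8 is the largest).

Basic plan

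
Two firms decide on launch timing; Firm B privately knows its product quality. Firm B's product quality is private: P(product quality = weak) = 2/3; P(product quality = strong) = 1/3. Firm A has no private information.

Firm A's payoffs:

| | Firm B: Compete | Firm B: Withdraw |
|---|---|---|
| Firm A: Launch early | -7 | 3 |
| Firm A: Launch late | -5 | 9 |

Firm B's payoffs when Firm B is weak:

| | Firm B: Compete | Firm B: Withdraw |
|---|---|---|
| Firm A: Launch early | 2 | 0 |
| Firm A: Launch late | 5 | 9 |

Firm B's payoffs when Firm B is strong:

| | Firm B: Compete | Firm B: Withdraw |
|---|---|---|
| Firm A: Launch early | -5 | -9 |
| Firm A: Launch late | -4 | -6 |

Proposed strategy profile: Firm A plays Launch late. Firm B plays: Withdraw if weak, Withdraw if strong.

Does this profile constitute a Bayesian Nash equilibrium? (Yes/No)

No

Firm A plays Launch late: E[Launch late] = 2/3·(9) + 1/3·(9) = 9; E[Launch early] = 3. Best-responding. ✓
Firm B (product quality weak), facing Launch late: Compete gives 5, Withdraw gives 9. Proposed Withdraw is best. ✓
Firm B (product quality strong), facing Launch late: Compete gives -4, Withdraw gives -6. Proposed Withdraw is not best — profitable deviation exists. ✗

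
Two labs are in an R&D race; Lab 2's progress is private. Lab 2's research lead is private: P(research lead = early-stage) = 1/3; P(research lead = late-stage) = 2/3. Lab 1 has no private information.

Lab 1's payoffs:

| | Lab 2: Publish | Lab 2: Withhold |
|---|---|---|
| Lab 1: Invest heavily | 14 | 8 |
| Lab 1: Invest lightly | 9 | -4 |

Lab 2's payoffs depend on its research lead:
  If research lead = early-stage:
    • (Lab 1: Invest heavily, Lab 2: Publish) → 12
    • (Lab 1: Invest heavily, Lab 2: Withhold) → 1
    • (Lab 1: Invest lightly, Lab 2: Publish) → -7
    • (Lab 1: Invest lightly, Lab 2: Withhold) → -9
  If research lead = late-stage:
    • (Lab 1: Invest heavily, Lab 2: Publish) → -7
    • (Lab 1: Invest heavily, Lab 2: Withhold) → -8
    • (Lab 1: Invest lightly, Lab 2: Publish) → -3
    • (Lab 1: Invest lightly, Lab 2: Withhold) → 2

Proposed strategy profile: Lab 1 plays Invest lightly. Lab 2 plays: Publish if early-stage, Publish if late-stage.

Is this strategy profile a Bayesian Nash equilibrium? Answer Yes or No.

A profile is a BNE iff every type of every player is best-responding given beliefs about the other side.
Lab 1 plays Invest lightly: E[Invest lightly] = 1/3·(9) + 2/3·(9) = 9; E[Invest heavily] = 14. Not best-responding. ✗
Lab 2 (research lead early-stage), facing Invest lightly: Publish gives -7, Withhold gives -9. Proposed Publish is best. ✓
Lab 2 (research lead late-stage), facing Invest lightly: Publish gives -3, Withhold gives 2. Proposed Publish is not best — profitable deviation exists. ✗

No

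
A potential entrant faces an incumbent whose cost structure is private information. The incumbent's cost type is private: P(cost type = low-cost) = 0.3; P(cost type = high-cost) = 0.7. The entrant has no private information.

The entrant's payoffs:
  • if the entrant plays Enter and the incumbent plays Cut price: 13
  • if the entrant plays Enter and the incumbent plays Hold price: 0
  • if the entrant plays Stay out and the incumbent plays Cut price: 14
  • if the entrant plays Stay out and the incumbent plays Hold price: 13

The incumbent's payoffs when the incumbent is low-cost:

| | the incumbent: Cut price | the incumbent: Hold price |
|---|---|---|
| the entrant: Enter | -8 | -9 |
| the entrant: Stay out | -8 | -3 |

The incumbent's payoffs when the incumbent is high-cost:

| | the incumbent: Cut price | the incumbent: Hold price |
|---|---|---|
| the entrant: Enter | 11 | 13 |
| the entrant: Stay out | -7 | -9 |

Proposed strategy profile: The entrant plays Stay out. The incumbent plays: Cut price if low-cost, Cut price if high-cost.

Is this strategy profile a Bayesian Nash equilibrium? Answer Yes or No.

A profile is a BNE iff every type of every player is best-responding given beliefs about the other side.
The entrant plays Stay out: E[Stay out] = 0.3·(14) + 0.7·(14) = 14; E[Enter] = 13. Best-responding. ✓
The incumbent (cost type low-cost), facing Stay out: Cut price gives -8, Hold price gives -3. Proposed Cut price is not best — profitable deviation exists. ✗
The incumbent (cost type high-cost), facing Stay out: Cut price gives -7, Hold price gives -9. Proposed Cut price is best. ✓

No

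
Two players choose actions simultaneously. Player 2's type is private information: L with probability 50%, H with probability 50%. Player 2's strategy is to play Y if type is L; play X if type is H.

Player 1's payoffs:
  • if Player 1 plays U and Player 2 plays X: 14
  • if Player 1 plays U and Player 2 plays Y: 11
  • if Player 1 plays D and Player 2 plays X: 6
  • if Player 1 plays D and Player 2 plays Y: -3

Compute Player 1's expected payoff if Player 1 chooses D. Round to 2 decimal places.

Take the expectation over Player 2's type, weighting each type's action by its prior probability.
E[D] = 0.5·(-3) + 0.5·6 = (-1.5) + 3 = 1.5

1.50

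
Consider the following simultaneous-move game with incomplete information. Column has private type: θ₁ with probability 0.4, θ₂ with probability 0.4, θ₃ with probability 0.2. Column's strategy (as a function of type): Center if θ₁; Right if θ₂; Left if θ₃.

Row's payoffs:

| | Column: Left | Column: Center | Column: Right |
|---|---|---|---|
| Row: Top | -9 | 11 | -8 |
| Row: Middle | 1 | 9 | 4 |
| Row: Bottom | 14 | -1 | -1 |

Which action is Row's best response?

Middle

E[Top] = 0.4·(11) + 0.4·(-8) + 0.2·(-9) = -0.6
E[Middle] = 0.4·(9) + 0.4·(4) + 0.2·(1) = 5.4
E[Bottom] = 0.4·(-1) + 0.4·(-1) + 0.2·(14) = 2
Best response: Middle (5.4 is the largest).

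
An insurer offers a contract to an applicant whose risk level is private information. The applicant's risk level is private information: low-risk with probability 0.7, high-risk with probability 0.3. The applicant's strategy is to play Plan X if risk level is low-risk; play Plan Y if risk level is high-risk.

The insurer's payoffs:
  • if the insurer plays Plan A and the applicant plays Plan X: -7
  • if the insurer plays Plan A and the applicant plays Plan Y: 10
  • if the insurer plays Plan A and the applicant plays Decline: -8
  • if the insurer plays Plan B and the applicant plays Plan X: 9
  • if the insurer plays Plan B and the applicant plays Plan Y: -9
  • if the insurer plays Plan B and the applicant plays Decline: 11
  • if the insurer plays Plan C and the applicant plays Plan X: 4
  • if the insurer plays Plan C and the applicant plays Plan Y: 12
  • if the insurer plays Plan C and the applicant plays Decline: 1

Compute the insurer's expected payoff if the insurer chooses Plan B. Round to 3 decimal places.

3.600

E[Plan B] = 0.7·9 + 0.3·(-9) = 6.3 + (-2.7) = 3.6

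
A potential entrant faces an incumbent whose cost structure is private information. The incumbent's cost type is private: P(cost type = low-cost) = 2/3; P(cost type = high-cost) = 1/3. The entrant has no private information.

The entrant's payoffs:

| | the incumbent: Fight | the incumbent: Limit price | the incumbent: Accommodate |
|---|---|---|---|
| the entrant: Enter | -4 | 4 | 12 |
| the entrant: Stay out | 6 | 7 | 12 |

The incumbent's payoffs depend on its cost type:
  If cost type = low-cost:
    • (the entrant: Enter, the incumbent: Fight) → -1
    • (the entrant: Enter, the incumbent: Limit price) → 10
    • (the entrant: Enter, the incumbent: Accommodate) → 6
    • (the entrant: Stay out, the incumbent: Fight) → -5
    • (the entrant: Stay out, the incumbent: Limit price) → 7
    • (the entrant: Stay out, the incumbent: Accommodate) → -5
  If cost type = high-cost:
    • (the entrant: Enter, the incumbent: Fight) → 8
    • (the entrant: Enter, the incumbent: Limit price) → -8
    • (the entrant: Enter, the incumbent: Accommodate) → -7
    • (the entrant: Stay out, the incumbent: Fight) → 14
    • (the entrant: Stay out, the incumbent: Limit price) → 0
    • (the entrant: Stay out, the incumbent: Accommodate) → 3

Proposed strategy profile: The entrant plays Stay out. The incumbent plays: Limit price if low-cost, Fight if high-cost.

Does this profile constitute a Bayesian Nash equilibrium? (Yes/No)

A profile is a BNE iff every type of every player is best-responding given beliefs about the other side.
The entrant plays Stay out: E[Stay out] = 2/3·(7) + 1/3·(6) = 20/3; E[Enter] = 4/3. Best-responding. ✓
The incumbent (cost type low-cost), facing Stay out: Fight gives -5, Limit price gives 7, Accommodate gives -5. Proposed Limit price is best. ✓
The incumbent (cost type high-cost), facing Stay out: Fight gives 14, Limit price gives 0, Accommodate gives 3. Proposed Fight is best. ✓

Yes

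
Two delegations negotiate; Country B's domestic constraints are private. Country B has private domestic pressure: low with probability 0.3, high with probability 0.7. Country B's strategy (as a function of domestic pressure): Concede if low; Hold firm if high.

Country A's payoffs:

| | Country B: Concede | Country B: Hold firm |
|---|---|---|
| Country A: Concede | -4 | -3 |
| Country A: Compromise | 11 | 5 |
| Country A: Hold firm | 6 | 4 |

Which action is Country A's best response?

Compromise

E[Concede] = 0.3·(-4) + 0.7·(-3) = -3.3
E[Compromise] = 0.3·(11) + 0.7·(5) = 6.8
E[Hold firm] = 0.3·(6) + 0.7·(4) = 4.6
Best response: Compromise (6.8 is the largest).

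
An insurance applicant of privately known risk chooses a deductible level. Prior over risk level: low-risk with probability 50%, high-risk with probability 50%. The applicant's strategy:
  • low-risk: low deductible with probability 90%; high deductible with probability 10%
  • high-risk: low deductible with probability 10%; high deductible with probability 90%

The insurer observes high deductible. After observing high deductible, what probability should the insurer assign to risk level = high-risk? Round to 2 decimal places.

P(high deductible) = 0.5·0.1 + 0.5·0.9 = 0.5
P(high-risk | high deductible) = (0.5·0.9) / 0.5 = 0.45 / 0.5 = 0.9

0.90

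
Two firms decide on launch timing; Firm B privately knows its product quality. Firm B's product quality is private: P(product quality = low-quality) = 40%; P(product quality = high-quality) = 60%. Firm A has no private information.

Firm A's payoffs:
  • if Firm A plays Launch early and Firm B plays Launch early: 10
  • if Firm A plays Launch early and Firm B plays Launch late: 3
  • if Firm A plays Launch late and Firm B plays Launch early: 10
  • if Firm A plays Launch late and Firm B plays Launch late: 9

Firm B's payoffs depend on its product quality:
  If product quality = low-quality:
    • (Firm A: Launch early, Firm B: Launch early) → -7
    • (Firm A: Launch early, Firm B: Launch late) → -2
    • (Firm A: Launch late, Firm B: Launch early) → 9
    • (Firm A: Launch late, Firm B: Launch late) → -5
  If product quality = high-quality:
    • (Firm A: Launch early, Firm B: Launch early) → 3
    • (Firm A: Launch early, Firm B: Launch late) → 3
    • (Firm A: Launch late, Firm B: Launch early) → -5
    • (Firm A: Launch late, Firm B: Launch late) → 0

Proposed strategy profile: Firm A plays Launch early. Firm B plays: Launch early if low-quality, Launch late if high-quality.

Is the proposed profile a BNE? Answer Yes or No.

Firm A plays Launch early: E[Launch early] = 0.4·(10) + 0.6·(3) = 5.8; E[Launch late] = 9.4. Not best-responding. ✗
Firm B (product quality low-quality), facing Launch early: Launch early gives -7, Launch late gives -2. Proposed Launch early is not best — profitable deviation exists. ✗
Firm B (product quality high-quality), facing Launch early: Launch early gives 3, Launch late gives 3. Proposed Launch late is best. ✓

No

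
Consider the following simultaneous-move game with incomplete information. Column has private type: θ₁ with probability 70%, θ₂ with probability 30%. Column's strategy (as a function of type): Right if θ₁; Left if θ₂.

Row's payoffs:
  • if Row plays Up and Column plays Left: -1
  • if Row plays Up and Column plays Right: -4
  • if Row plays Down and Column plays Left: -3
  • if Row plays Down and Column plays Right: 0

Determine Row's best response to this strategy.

Down

Compute Row's expected payoff for each action, taking the expectation over Column's type.
E[Up] = 0.7·(-4) + 0.3·(-1) = -3.1
E[Down] = 0.7·(0) + 0.3·(-3) = -0.9
Best response: Down (-0.9 is the largest).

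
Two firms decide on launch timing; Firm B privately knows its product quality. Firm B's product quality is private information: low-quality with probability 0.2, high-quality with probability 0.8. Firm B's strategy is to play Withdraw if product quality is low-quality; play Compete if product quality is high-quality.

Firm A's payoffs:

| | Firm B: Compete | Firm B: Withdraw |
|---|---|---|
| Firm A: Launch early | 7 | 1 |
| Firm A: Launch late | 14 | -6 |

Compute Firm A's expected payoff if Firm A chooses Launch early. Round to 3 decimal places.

5.800

E[Launch early] = 0.2·1 + 0.8·7 = 0.2 + 5.6 = 5.8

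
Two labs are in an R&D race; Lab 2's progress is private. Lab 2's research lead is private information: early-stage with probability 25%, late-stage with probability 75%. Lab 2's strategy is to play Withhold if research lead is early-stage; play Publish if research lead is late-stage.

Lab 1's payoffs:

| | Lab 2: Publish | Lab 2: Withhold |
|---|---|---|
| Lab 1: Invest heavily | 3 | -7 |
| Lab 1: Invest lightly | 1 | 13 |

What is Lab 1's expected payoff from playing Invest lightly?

E[Invest lightly] = 0.25·13 + 0.75·1 = 3.25 + 0.75 = 4

4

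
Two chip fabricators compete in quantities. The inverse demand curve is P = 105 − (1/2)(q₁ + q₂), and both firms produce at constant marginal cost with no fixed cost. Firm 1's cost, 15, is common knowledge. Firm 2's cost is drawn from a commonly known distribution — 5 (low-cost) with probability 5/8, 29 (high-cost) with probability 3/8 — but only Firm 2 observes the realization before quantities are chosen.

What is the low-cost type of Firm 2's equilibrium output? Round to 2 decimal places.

Firm 2 with cost c maximizes (105 − (1/2)(q₁+q₂) − c)·q₂, giving q₂(c) = (105 − c − (1/2)q₁).
E[c₂] = 5/8·5 + 3/8·29 = 14
Firm 1's FOC against E[q₂] yields q₁ = (105 − 2·15 + E[c₂])/(3/2) = (105 − 30 + 14)/(3/2) = 59.3333.
q₂(low-cost) = (105 − 5 − (1/2)·59.3333) = 70.3333.

70.33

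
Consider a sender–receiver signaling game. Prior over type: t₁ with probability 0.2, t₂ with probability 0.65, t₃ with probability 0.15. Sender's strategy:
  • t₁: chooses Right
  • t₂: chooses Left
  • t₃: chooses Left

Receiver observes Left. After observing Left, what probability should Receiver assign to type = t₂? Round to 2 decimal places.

0.81

P(Left) = 0.2·0 + 0.65·1 + 0.15·1 = 0.8
P(t₂ | Left) = (0.65·1) / 0.8 = 0.65 / 0.8 = 0.8125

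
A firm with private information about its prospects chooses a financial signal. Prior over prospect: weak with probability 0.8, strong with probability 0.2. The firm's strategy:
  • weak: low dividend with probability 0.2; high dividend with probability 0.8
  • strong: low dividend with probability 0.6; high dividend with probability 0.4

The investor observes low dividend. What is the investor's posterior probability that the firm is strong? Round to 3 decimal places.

P(low dividend) = 0.8·0.2 + 0.2·0.6 = 0.28
P(strong | low dividend) = (0.2·0.6) / 0.28 = 0.12 / 0.28 = 0.428571

0.429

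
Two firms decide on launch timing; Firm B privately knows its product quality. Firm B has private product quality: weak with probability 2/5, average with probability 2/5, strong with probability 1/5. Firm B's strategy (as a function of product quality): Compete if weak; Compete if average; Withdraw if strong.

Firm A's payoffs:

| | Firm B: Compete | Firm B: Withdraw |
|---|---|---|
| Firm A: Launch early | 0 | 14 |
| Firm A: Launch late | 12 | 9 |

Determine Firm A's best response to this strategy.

E[Launch early] = 2/5·(0) + 2/5·(0) + 1/5·(14) = 14/5
E[Launch late] = 2/5·(12) + 2/5·(12) + 1/5·(9) = 57/5
Best response: Launch late (57/5 is the largest).

Launch late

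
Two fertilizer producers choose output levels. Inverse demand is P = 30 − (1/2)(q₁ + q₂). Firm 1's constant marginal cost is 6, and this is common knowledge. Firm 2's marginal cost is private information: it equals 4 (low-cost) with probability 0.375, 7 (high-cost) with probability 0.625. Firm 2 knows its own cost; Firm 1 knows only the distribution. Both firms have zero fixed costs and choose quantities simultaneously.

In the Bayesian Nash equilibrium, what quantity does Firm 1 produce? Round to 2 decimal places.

Type-c best response for Firm 2: q₂(c) = (30 − c) − q₁/2.
Firm 1 maximizes expected profit; its first-order condition is 30 − q₁ − (1/2)E[q₂] − 6 = 0.
Substituting E[q₂] and solving: E[c₂] = 5.875, so q₁ = (30 − 2·6 + 5.875)/(3/2) = 15.9167.

15.92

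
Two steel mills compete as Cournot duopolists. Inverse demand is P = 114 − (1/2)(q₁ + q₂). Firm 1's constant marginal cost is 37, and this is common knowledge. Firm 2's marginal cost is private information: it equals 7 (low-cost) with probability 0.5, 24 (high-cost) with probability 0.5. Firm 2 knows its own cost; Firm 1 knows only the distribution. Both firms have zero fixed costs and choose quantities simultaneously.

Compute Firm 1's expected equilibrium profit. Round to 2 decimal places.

684.50

Firm 2 with cost c maximizes (114 − (1/2)(q₁+q₂) − c)·q₂, giving q₂(c) = (114 − c − (1/2)q₁).
E[c₂] = 0.5·7 + 0.5·24 = 15.5
Firm 1's FOC against E[q₂] yields q₁ = (114 − 2·37 + E[c₂])/(3/2) = (114 − 74 + 15.5)/(3/2) = 37.
E[P] = 114 − (1/2)·(q₁ + E[q₂]) = 55.5; Firm 1's expected profit = (E[P] − 37)·q₁ = (55.5 − 37)·37 = 684.5.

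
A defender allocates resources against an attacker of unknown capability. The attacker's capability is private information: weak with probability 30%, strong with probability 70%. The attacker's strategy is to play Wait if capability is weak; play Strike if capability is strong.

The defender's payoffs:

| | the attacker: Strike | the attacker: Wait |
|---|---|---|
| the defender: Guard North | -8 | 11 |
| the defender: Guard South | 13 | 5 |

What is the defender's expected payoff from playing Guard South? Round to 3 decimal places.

10.600

E[Guard South] = 0.3·5 + 0.7·13 = 1.5 + 9.1 = 10.6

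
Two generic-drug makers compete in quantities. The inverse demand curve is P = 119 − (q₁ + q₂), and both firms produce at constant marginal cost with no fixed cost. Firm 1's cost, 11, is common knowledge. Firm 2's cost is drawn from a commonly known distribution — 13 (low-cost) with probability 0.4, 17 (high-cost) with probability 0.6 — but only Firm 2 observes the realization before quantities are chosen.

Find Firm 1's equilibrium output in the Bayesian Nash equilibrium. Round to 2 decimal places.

37.47

Type-c best response for Firm 2: q₂(c) = (119 − c)/2 − q₁/2.
Firm 1 maximizes expected profit; its first-order condition is 119 − 2q₁ − E[q₂] − 11 = 0.
Substituting E[q₂] and solving: E[c₂] = 15.4, so q₁ = (119 − 2·11 + 15.4)/3 = 37.4667.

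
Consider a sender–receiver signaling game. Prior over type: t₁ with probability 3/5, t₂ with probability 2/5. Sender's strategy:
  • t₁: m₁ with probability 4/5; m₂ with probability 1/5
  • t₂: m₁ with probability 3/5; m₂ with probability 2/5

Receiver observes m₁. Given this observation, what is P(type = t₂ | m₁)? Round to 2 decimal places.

0.33

P(m₁) = (3/5)·(4/5) + (2/5)·(3/5) = 18/25
P(t₂ | m₁) = ((2/5)·(3/5)) / (18/25) = (6/25) / (18/25) = 1/3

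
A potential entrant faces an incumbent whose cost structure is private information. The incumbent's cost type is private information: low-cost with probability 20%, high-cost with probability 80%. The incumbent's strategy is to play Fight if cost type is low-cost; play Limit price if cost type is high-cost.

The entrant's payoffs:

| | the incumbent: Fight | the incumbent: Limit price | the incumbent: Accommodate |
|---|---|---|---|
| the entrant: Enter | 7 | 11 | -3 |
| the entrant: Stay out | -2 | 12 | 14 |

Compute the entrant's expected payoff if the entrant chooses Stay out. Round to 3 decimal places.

9.200

E[Stay out] = 0.2·(-2) + 0.8·12 = (-0.4) + 9.6 = 9.2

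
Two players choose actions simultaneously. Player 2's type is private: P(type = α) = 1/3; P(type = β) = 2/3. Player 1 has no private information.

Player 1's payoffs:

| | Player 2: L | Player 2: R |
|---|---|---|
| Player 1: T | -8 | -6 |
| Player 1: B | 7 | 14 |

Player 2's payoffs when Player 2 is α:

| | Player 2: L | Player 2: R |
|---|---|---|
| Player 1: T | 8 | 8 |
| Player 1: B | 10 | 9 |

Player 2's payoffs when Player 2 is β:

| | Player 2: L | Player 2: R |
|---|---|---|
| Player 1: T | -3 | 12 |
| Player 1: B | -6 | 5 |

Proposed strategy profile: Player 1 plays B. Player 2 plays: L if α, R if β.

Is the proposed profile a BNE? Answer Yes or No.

Yes

Player 1 plays B: E[B] = 1/3·(7) + 2/3·(14) = 35/3; E[T] = -20/3. Best-responding. ✓
Player 2 (type α), facing B: L gives 10, R gives 9. Proposed L is best. ✓
Player 2 (type β), facing B: L gives -6, R gives 5. Proposed R is best. ✓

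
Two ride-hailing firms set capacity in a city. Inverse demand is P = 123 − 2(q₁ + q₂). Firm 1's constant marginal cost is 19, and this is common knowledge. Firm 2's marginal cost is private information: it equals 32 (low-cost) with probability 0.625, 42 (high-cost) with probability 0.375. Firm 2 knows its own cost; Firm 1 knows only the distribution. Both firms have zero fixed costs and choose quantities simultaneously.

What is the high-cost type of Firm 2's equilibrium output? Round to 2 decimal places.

10.19

Each type of Firm 2 best-responds to q₁; Firm 1 best-responds to the expected q₂ over Firm 2's types.
Firm 2 with cost c maximizes (123 − 2(q₁+q₂) − c)·q₂, giving q₂(c) = (123 − c − 2q₁)/4.
E[c₂] = 0.625·32 + 0.375·42 = 35.75
Firm 1's FOC against E[q₂] yields q₁ = (123 − 2·19 + E[c₂])/6 = (123 − 38 + 35.75)/6 = 20.125.
q₂(high-cost) = (123 − 42 − 2·20.125)/4 = 10.1875.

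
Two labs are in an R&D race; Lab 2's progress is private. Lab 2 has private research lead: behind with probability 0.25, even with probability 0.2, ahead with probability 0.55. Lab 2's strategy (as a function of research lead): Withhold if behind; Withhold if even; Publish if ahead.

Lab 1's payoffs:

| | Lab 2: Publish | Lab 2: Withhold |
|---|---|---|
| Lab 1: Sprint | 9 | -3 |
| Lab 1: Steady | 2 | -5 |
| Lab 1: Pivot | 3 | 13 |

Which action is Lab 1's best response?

Compute Lab 1's expected payoff for each action, taking the expectation over Lab 2's type.
E[Sprint] = 0.25·(-3) + 0.2·(-3) + 0.55·(9) = 3.6
E[Steady] = 0.25·(-5) + 0.2·(-5) + 0.55·(2) = -1.15
E[Pivot] = 0.25·(13) + 0.2·(13) + 0.55·(3) = 7.5
Best response: Pivot (7.5 is the largest).

Pivot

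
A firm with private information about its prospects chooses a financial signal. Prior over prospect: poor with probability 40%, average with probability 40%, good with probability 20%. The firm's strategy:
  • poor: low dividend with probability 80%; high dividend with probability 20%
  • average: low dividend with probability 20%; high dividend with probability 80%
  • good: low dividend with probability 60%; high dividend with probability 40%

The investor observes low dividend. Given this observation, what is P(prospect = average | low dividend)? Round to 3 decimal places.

P(low dividend) = 0.4·0.8 + 0.4·0.2 + 0.2·0.6 = 0.52
P(average | low dividend) = (0.4·0.2) / 0.52 = 0.08 / 0.52 = 0.153846

0.154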